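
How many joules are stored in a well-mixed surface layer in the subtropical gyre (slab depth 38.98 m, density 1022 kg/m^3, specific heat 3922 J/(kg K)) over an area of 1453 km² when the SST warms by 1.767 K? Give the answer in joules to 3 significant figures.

Areal heat capacity C = ρ c_p D = 1022 × 3922 × 38.98 = 1.56×10^8 J/(m²·K).
Heat per unit area: q = C ΔT = 1.56×10^8 × 1.767 = 2.76×10^8 J/m².
Total heat: Q = q × A = 2.76×10^8 × (1453 × 10⁶ m²) = 4.01×10^17 J.

4.01×10^17 J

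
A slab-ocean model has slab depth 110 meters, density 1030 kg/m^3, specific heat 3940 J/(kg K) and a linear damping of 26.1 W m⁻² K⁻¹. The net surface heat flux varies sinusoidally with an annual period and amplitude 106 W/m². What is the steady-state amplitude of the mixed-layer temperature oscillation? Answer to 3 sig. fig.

1.14 K

Areal heat capacity C = ρ c_p D = 1030 × 3940 × 110 = 4.46×10^8 J/(m^2 K).
Angular frequency ω = 2π / T = 2π / 3.15×10^7 s = 1.99×10^-7 s⁻¹.
√((Cω)² + λ²) = √((88.9)² + 26.1²) = 92.7 W/(m²·K).
Amplitude A = F₀ / √((Cω)²+λ²) = 106 / 92.7 = 1.14 K.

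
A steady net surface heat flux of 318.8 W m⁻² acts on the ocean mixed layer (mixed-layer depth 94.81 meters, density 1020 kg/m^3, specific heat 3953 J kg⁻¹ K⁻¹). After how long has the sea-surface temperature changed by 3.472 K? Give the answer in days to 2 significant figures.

48 days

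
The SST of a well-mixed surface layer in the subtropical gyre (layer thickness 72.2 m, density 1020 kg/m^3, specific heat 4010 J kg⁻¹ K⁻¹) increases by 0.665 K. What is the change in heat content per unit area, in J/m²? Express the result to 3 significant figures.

Areal heat capacity C = ρ c_p D = 1020 × 4010 × 72.2 = 2.95×10^8 J/(m^2 K).
ΔQ = C ΔT = 2.95×10^8 × 0.665 = 1.96×10^8 J/m².

1.96×10^8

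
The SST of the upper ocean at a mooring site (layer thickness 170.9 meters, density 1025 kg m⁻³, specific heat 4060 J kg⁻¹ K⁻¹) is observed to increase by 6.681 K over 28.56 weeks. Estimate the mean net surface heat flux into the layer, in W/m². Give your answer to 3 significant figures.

275

Areal heat capacity C = ρ c_p D = 1025 × 4060 × 170.9 = 7.11×10^8 J/(m²·K).
Required heat per unit area: Q = C ΔT = 7.11×10^8 × 6.681 = 4.75×10^9 J/m².
Flux F = Q / Δt = 4.75×10^9 / 1.73×10^7 s = 275 W/m².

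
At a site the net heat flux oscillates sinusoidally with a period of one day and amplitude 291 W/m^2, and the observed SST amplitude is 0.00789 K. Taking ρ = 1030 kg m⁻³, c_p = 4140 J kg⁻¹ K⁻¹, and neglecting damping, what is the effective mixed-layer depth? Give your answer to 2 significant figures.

120 m

ω = 2π / 86400 s = 7.27×10^-5 s⁻¹.
Required C = F₀ / (A ω) = 291 / (0.00789 × 7.27×10^-5) = 5.07×10^8 J/(m²·K).
D = C / (ρ c_p) = 5.07×10^8 / (1030 × 4140) = 119 m.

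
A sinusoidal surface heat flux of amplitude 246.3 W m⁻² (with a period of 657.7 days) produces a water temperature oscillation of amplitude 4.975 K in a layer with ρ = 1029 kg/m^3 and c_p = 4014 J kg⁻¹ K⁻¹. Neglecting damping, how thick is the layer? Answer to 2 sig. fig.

110 m

ω = 2π / 5.68×10^7 s = 1.11×10^-7 s⁻¹.
Required C = F₀ / (A ω) = 246.3 / (4.975 × 1.11×10^-7) = 4.48×10^8 J/(m²·K).
D = C / (ρ c_p) = 4.48×10^8 / (1029 × 4014) = 108 m.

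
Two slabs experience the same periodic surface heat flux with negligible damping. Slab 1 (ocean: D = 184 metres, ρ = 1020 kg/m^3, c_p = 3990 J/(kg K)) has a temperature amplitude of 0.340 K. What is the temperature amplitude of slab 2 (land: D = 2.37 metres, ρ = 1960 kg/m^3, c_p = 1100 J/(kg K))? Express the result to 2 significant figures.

C_ocean = 7.49×10^8 J/(m²·K); C_land = 5.11×10^6 J/(m²·K).
A ∝ 1/C ⇒ A_land = A_ocean × C_ocean/C_land = 0.340 × 147 = 49.8 K.

50 K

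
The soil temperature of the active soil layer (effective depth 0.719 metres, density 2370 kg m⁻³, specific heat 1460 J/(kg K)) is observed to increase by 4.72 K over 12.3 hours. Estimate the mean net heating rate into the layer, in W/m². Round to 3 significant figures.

265

Areal heat capacity C = ρ c_p D = 2370 × 1460 × 0.719 = 2.49×10^6 J/(m^2 K).
Required heat per unit area: Q = C ΔT = 2.49×10^6 × 4.72 = 1.17×10^7 J/m².
Flux F = Q / Δt = 1.17×10^7 / 44300 s = 265 W/m².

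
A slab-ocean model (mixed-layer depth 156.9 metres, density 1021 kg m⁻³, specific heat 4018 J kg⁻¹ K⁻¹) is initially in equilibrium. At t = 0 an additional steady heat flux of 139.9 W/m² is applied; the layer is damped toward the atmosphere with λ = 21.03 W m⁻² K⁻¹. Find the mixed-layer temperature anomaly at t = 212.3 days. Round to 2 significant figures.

Areal heat capacity C = ρ c_p D = 1021 × 4018 × 156.9 = 6.44×10^8 J/(m^2 K).
τ = C / λ = 6.44×10^8 / 21.03 = 3.06×10^7 s.
Equilibrium anomaly ΔT_eq = F / λ = 139.9 / 21.03 = 6.65 K.
t = 212.3 days = 1.83×10^7 s, so t/τ = 0.599.
ΔT(t) = ΔT_eq (1 − e^(−t/τ)) = 6.65 × (1 − e^−0.599) = 3.00 K.

3.0 K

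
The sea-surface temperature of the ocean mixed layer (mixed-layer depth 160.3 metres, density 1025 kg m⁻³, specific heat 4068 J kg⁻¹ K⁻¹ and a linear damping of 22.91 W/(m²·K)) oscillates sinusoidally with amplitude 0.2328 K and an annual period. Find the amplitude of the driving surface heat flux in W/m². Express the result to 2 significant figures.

Areal heat capacity C = ρ c_p D = 1025 × 4068 × 160.3 = 6.68×10^8 J/(m²·K).
ω = 2π / 3.15×10^7 s = 1.99×10^-7 s⁻¹.
√((Cω)² + λ²) = √((133)² + 22.91²) = 135 W/(m²·K).
F₀ = A × √((Cω)²+λ²) = 0.2328 × 135 = 31.5 W/m².

31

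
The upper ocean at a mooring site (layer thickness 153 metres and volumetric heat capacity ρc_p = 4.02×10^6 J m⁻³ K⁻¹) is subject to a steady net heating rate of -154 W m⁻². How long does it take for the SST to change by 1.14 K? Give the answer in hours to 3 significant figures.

1260 hours

Areal heat capacity C = ρc_p × D = 4.02×10^6 × 153 = 6.15×10^8 J/(m^2 K).
Time required: Δt = C ΔT / F = 6.15×10^8 × -1.14 / -154 = 4.55×10^6 s.
In hours: 4.55×10^6 s / (3600 s/hour) = 1260 hours.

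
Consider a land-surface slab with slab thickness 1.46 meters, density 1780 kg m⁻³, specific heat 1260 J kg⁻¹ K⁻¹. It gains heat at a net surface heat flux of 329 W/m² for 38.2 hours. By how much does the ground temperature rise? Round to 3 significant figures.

Areal heat capacity C = ρ c_p D = 1780 × 1260 × 1.46 = 3.27×10^6 J m⁻² K⁻¹.
Net heat input Q = F Δt = 329 × (38.2 hours × 3600 s/hour) = 4.52×10^7 J/m².
ΔT = Q / C = 4.52×10^7 / 3.27×10^6 = 13.8 K.

13.8 K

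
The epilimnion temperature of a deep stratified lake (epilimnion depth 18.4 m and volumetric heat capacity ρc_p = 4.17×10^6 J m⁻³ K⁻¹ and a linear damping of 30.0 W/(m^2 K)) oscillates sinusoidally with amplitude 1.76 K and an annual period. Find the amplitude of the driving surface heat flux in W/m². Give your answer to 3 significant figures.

Areal heat capacity C = ρc_p × D = 4.17×10^6 × 18.4 = 7.67×10^7 J m⁻² K⁻¹.
ω = 2π / 3.15×10^7 s = 1.99×10^-7 s⁻¹.
√((Cω)² + λ²) = √((15.3)² + 30.0²) = 33.7 W/(m²·K).
F₀ = A × √((Cω)²+λ²) = 1.76 × 33.7 = 59.3 W/m².

59.3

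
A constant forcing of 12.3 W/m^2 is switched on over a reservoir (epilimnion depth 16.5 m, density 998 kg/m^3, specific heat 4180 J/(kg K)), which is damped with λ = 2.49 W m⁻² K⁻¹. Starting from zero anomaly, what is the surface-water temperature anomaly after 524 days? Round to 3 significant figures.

3.98 K

Areal heat capacity C = ρ c_p D = 998 × 4180 × 16.5 = 6.88×10^7 J m⁻² K⁻¹.
τ = C / λ = 6.88×10^7 / 2.49 = 2.76×10^7 s.
Equilibrium anomaly ΔT_eq = F / λ = 12.3 / 2.49 = 4.94 K.
t = 524 days = 4.53×10^7 s, so t/τ = 1.64.
ΔT(t) = ΔT_eq (1 − e^(−t/τ)) = 4.94 × (1 − e^−1.64) = 3.98 K.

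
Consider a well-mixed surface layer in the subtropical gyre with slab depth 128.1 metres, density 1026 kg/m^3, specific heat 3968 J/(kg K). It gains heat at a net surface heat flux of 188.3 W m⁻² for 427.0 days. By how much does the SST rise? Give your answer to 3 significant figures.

13.3 K

Areal heat capacity C = ρ c_p D = 1026 × 3968 × 128.1 = 5.22×10^8 J/(m²·K).
Net heat input Q = F Δt = 188.3 × (427.0 days × 86400 s/day) = 6.95×10^9 J/m².
ΔT = Q / C = 6.95×10^9 / 5.22×10^8 = 13.3 K.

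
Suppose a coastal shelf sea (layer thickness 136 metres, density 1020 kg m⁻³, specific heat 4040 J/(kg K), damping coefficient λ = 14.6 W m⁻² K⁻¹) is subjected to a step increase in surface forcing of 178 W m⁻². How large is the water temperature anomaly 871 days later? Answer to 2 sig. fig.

Areal heat capacity C = ρ c_p D = 1020 × 4040 × 136 = 5.60×10^8 J/(m²·K).
τ = C / λ = 5.60×10^8 / 14.6 = 3.84×10^7 s.
Equilibrium anomaly ΔT_eq = F / λ = 178 / 14.6 = 12.2 K.
t = 871 days = 7.53×10^7 s, so t/τ = 1.96.
ΔT(t) = ΔT_eq (1 − e^(−t/τ)) = 12.2 × (1 − e^−1.96) = 10.5 K.

10 K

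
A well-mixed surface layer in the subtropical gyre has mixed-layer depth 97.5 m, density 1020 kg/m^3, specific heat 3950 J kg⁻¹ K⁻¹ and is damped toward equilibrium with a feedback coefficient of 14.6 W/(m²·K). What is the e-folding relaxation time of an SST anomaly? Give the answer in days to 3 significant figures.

311 days

Areal heat capacity C = ρ c_p D = 1020 × 3950 × 97.5 = 3.93×10^8 J m⁻² K⁻¹.
Relaxation time τ = C / λ = 3.93×10^8 / 14.6 = 2.69×10^7 s.
In days: 2.69×10^7 s / (86400 s/day) = 311 days.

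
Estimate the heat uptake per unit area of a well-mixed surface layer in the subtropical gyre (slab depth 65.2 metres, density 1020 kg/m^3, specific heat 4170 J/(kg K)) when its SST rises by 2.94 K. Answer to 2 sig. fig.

8.2×10^8

Areal heat capacity C = ρ c_p D = 1020 × 4170 × 65.2 = 2.77×10^8 J/(m^2 K).
ΔQ = C ΔT = 2.77×10^8 × 2.94 = 8.15×10^8 J/m².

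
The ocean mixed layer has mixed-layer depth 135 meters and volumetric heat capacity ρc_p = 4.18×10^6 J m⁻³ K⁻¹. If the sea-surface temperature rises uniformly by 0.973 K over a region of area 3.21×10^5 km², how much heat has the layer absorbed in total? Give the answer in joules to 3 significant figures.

Areal heat capacity C = ρc_p × D = 4.18×10^6 × 135 = 5.64×10^8 J m⁻² K⁻¹.
Heat per unit area: q = C ΔT = 5.64×10^8 × 0.973 = 5.49×10^8 J/m².
Total heat: Q = q × A = 5.49×10^8 × (3.21×10^5 × 10⁶ m²) = 1.76×10^20 J.

1.76×10^20 J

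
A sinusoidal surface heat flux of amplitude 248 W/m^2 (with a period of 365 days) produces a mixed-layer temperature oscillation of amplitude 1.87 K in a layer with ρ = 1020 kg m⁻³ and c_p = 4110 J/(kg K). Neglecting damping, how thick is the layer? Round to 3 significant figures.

159 m

ω = 2π / 3.15×10^7 s = 1.99×10^-7 s⁻¹.
Required C = F₀ / (A ω) = 248 / (1.87 × 1.99×10^-7) = 6.66×10^8 J/(m²·K).
D = C / (ρ c_p) = 6.66×10^8 / (1020 × 4110) = 159 m.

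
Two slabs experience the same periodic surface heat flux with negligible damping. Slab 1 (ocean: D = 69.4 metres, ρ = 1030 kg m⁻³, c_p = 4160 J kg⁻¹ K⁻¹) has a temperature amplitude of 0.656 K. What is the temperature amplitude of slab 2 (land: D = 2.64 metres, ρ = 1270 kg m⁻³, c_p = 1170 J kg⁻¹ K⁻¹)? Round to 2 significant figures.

C_ocean = 2.97×10^8 J/(m²·K); C_land = 3.92×10^6 J/(m²·K).
A ∝ 1/C ⇒ A_land = A_ocean × C_ocean/C_land = 0.656 × 75.8 = 49.7 K.

50 K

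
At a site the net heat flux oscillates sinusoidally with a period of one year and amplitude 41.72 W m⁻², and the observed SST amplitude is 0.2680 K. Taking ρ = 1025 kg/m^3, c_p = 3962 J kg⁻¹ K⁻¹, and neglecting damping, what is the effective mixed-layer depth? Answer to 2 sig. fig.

ω = 2π / 3.15×10^7 s = 1.99×10^-7 s⁻¹.
Required C = F₀ / (A ω) = 41.72 / (0.2680 × 1.99×10^-7) = 7.81×10^8 J/(m²·K).
D = C / (ρ c_p) = 7.81×10^8 / (1025 × 3962) = 192 m.

190 m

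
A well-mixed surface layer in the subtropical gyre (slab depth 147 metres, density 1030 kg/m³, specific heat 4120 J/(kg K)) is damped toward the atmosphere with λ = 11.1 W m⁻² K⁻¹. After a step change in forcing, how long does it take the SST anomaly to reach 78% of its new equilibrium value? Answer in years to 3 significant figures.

2.70 years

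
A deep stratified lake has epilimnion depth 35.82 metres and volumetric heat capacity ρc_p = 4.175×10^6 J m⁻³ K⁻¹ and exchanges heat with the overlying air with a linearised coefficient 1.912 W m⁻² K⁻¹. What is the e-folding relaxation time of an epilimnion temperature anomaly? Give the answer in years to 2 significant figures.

2.5 years

Areal heat capacity C = ρc_p × D = 4.175×10^6 × 35.82 = 1.50×10^8 J/(m²·K).
Relaxation time τ = C / λ = 1.50×10^8 / 1.912 = 7.82×10^7 s.
In years: 7.82×10^7 s / (3.156×10^7 s/year) = 2.48 years.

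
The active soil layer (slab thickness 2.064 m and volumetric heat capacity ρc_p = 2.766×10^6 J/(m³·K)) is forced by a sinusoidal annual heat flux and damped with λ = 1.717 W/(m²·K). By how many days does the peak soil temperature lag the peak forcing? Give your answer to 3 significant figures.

Areal heat capacity C = ρc_p × D = 2.766×10^6 × 2.064 = 5.71×10^6 J m⁻² K⁻¹.
ω = 2π / 3.15×10^7 s = 1.99×10^-7 s⁻¹.
Phase lag φ = arctan(Cω/λ) = arctan(1.14/1.717) = 0.585 rad.
Time lag = φ / ω = 0.585 / 1.99×10^-7 = 2.94×10^6 s = 34.0 days.

34.0 days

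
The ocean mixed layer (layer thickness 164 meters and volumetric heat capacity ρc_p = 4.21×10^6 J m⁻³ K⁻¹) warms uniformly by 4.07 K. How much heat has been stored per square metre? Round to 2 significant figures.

2.8×10^9

Areal heat capacity C = ρc_p × D = 4.21×10^6 × 164 = 6.90×10^8 J/(m²·K).
ΔQ = C ΔT = 6.90×10^8 × 4.07 = 2.81×10^9 J/m².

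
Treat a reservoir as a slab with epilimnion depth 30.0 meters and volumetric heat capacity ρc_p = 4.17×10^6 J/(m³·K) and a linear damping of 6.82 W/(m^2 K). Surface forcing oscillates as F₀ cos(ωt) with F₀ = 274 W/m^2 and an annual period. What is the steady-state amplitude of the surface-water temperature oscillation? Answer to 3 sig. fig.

10.6 K

Areal heat capacity C = ρc_p × D = 4.17×10^6 × 30.0 = 1.25×10^8 J/(m^2 K).
Angular frequency ω = 2π / T = 2π / 3.15×10^7 s = 1.99×10^-7 s⁻¹.
√((Cω)² + λ²) = √((24.9)² + 6.82²) = 25.8 W/(m²·K).
Amplitude A = F₀ / √((Cω)²+λ²) = 274 / 25.8 = 10.6 K.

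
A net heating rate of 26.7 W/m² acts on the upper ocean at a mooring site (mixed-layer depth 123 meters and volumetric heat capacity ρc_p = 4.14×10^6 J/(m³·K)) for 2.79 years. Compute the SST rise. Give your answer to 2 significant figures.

Areal heat capacity C = ρc_p × D = 4.14×10^6 × 123 = 5.09×10^8 J/(m^2 K).
Net heat input Q = F Δt = 26.7 × (2.79 years × 3.156×10^7 s/year) = 2.35×10^9 J/m².
ΔT = Q / C = 2.35×10^9 / 5.09×10^8 = 4.62 K.

4.6 K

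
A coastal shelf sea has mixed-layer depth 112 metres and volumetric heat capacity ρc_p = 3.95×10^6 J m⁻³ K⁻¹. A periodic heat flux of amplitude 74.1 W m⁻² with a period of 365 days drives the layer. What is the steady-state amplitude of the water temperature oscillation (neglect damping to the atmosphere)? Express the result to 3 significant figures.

Areal heat capacity C = ρc_p × D = 3.95×10^6 × 112 = 4.42×10^8 J/(m^2 K).
Angular frequency ω = 2π / T = 2π / 3.15×10^7 s = 1.99×10^-7 s⁻¹.
Cω = 4.42×10^8 × 1.99×10^-7 = 88.1 W/(m²·K).
Amplitude A = F₀ / (Cω) = 74.1 / 88.1 = 0.841 K.

0.841 K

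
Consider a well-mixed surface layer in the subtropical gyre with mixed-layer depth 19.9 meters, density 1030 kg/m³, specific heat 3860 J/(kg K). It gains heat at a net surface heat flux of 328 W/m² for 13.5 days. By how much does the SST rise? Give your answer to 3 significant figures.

Areal heat capacity C = ρ c_p D = 1030 × 3860 × 19.9 = 7.91×10^7 J/(m²·K).
Net heat input Q = F Δt = 328 × (13.5 days × 86400 s/day) = 3.83×10^8 J/m².
ΔT = Q / C = 3.83×10^8 / 7.91×10^7 = 4.84 K.

4.84 K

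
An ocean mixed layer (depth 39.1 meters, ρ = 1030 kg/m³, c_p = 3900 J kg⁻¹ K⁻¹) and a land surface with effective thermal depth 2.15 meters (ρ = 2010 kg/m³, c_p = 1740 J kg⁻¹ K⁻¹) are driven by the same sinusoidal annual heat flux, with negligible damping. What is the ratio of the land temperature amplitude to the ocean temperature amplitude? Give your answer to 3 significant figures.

20.9

C_ocean = 1030 × 3900 × 39.1 = 1.57×10^8 J/(m²·K).
C_land = 2010 × 1740 × 2.15 = 7.52×10^6 J/(m²·K).
Undamped amplitude ∝ 1/C, so A_land/A_ocean = C_ocean/C_land = 20.9.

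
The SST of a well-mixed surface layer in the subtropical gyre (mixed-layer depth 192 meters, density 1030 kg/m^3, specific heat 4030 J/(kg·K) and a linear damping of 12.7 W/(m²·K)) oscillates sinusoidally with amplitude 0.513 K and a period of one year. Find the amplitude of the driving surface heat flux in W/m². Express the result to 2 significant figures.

Areal heat capacity C = ρ c_p D = 1030 × 4030 × 192 = 7.97×10^8 J/(m^2 K).
ω = 2π / 3.15×10^7 s = 1.99×10^-7 s⁻¹.
√((Cω)² + λ²) = √((159)² + 12.7²) = 159 W/(m²·K).
F₀ = A × √((Cω)²+λ²) = 0.513 × 159 = 81.7 W/m².

82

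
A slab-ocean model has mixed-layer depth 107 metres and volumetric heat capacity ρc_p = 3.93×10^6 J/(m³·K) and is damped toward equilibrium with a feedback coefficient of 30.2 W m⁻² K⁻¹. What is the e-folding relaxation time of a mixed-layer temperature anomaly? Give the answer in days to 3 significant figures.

Areal heat capacity C = ρc_p × D = 3.93×10^6 × 107 = 4.21×10^8 J m⁻² K⁻¹.
Relaxation time τ = C / λ = 4.21×10^8 / 30.2 = 1.39×10^7 s.
In days: 1.39×10^7 s / (86400 s/day) = 161 days.

161 days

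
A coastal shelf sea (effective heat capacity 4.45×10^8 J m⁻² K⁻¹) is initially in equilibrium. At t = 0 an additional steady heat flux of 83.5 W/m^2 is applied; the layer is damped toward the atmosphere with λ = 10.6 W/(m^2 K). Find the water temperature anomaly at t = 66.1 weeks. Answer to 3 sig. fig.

Areal heat capacity C = 4.45×10^8 J m⁻² K⁻¹ (given).
τ = C / λ = 4.45×10^8 / 10.6 = 4.20×10^7 s.
Equilibrium anomaly ΔT_eq = F / λ = 83.5 / 10.6 = 7.88 K.
t = 66.1 weeks = 4.00×10^7 s, so t/τ = 0.952.
ΔT(t) = ΔT_eq (1 − e^(−t/τ)) = 7.88 × (1 − e^−0.952) = 4.84 K.

4.84 K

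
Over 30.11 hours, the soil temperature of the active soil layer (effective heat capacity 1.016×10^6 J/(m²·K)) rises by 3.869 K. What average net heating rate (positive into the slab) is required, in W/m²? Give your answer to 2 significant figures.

Areal heat capacity C = 1.016×10^6 J/(m²·K) (given).
Required heat per unit area: Q = C ΔT = 1.02×10^6 × 3.869 = 3.93×10^6 J/m².
Flux F = Q / Δt = 3.93×10^6 / 1.08×10^5 s = 36.3 W/m².

36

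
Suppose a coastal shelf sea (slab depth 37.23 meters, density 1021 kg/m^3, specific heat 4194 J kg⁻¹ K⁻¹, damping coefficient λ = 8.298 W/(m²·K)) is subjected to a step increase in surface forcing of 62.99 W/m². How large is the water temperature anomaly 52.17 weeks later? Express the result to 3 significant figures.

Areal heat capacity C = ρ c_p D = 1021 × 4194 × 37.23 = 1.59×10^8 J m⁻² K⁻¹.
τ = C / λ = 1.59×10^8 / 8.298 = 1.92×10^7 s.
Equilibrium anomaly ΔT_eq = F / λ = 62.99 / 8.298 = 7.59 K.
t = 52.17 weeks = 3.16×10^7 s, so t/τ = 1.64.
ΔT(t) = ΔT_eq (1 − e^(−t/τ)) = 7.59 × (1 − e^−1.64) = 6.12 K.

6.12 K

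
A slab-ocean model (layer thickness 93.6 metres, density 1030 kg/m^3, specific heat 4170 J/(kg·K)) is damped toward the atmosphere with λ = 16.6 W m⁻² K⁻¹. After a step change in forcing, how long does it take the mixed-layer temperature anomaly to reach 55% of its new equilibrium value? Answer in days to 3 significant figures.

Areal heat capacity C = ρ c_p D = 1030 × 4170 × 93.6 = 4.02×10^8 J/(m^2 K).
τ = C / λ = 4.02×10^8 / 16.6 = 2.42×10^7 s.
Fraction reached: 1 − e^(−t/τ) = 0.55 ⇒ t = −τ ln(1 − 0.55) = τ × 0.799.
t = 1.93×10^7 s = 224 days.

224 days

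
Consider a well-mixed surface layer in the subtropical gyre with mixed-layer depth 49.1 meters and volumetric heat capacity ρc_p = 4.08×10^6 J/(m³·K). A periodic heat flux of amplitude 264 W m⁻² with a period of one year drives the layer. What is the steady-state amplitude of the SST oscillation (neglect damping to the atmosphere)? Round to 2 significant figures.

Areal heat capacity C = ρc_p × D = 4.08×10^6 × 49.1 = 2.00×10^8 J/(m²·K).
Angular frequency ω = 2π / T = 2π / 3.15×10^7 s = 1.99×10^-7 s⁻¹.
Cω = 2.00×10^8 × 1.99×10^-7 = 39.9 W/(m²·K).
Amplitude A = F₀ / (Cω) = 264 / 39.9 = 6.61 K.

6.6 K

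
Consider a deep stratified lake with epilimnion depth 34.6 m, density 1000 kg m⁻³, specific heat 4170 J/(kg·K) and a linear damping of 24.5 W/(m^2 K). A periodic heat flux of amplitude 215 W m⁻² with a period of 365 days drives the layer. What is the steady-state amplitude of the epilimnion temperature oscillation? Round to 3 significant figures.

5.69 K

Areal heat capacity C = ρ c_p D = 1000 × 4170 × 34.6 = 1.44×10^8 J/(m²·K).
Angular frequency ω = 2π / T = 2π / 3.15×10^7 s = 1.99×10^-7 s⁻¹.
√((Cω)² + λ²) = √((28.7)² + 24.5²) = 37.8 W/(m²·K).
Amplitude A = F₀ / √((Cω)²+λ²) = 215 / 37.8 = 5.69 K.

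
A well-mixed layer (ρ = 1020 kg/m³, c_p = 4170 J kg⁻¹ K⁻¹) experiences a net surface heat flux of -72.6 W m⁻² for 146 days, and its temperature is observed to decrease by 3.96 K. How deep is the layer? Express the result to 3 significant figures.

54.4 m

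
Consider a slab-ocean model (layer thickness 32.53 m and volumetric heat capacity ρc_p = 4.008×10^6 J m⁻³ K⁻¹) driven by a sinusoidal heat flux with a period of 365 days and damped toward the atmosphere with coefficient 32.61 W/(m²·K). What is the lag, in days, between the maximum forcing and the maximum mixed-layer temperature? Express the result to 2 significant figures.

39 days

Areal heat capacity C = ρc_p × D = 4.008×10^6 × 32.53 = 1.30×10^8 J m⁻² K⁻¹.
ω = 2π / 3.15×10^7 s = 1.99×10^-7 s⁻¹.
Phase lag φ = arctan(Cω/λ) = arctan(26.0/32.61) = 0.673 rad.
Time lag = φ / ω = 0.673 / 1.99×10^-7 = 3.38×10^6 s = 39.1 days.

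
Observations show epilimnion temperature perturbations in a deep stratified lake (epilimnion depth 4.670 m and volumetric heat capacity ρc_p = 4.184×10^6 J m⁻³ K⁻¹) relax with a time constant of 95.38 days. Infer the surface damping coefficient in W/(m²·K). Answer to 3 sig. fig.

2.37

Areal heat capacity C = ρc_p × D = 4.184×10^6 × 4.670 = 1.95×10^7 J/(m²·K).
τ = 95.38 days = 8.24×10^6 s.
λ = C / τ = 1.95×10^7 / 8.24×10^6 = 2.37 W/(m²·K).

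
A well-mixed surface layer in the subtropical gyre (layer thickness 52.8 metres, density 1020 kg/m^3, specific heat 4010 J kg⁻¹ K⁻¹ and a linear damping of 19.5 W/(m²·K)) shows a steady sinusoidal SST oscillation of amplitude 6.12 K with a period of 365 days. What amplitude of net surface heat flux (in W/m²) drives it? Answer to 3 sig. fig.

289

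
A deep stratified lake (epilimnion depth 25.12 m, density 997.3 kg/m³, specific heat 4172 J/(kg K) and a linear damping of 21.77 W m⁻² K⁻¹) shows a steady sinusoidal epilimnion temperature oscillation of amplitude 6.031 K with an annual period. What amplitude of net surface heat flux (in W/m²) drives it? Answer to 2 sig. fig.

180

Areal heat capacity C = ρ c_p D = 997.3 × 4172 × 25.12 = 1.05×10^8 J/(m^2 K).
ω = 2π / 3.15×10^7 s = 1.99×10^-7 s⁻¹.
√((Cω)² + λ²) = √((20.8)² + 21.77²) = 30.1 W/(m²·K).
F₀ = A × √((Cω)²+λ²) = 6.031 × 30.1 = 182 W/m².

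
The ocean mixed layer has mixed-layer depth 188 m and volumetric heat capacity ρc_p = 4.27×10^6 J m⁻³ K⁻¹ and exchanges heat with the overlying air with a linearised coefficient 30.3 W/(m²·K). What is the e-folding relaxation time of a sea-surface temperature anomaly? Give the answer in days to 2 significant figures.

310 days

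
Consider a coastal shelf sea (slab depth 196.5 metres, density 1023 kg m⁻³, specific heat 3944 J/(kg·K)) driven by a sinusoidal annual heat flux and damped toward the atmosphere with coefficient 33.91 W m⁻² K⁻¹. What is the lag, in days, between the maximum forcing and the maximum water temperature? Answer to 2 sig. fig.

Areal heat capacity C = ρ c_p D = 1023 × 3944 × 196.5 = 7.93×10^8 J/(m^2 K).
ω = 2π / 3.15×10^7 s = 1.99×10^-7 s⁻¹.
Phase lag φ = arctan(Cω/λ) = arctan(158/33.91) = 1.36 rad.
Time lag = φ / ω = 1.36 / 1.99×10^-7 = 6.82×10^6 s = 79.0 days.

79 days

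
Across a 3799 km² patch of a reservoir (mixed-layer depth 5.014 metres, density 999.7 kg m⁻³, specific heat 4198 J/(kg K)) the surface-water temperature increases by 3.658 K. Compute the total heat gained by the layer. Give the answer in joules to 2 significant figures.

2.9×10^17 J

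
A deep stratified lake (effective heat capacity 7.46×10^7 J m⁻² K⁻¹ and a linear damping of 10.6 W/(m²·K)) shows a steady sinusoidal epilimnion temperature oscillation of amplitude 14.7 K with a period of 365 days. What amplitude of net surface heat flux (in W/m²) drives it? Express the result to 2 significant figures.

Areal heat capacity C = 7.46×10^7 J m⁻² K⁻¹ (given).
ω = 2π / 3.15×10^7 s = 1.99×10^-7 s⁻¹.
√((Cω)² + λ²) = √((14.9)² + 10.6²) = 18.3 W/(m²·K).
F₀ = A × √((Cω)²+λ²) = 14.7 × 18.3 = 268 W/m².

270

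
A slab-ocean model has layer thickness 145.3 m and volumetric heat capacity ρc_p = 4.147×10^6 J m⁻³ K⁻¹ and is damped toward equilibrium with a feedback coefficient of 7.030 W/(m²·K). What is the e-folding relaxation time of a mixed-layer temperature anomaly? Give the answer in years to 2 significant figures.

Areal heat capacity C = ρc_p × D = 4.147×10^6 × 145.3 = 6.03×10^8 J/(m²·K).
Relaxation time τ = C / λ = 6.03×10^8 / 7.030 = 8.57×10^7 s.
In years: 8.57×10^7 s / (3.156×10^7 s/year) = 2.72 years.

2.7 years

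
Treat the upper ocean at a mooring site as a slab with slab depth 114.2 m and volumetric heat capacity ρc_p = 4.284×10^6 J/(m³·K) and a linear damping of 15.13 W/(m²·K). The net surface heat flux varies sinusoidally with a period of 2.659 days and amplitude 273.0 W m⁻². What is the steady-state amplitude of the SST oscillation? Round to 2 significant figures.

0.020 K

Areal heat capacity C = ρc_p × D = 4.284×10^6 × 114.2 = 4.89×10^8 J/(m²·K).
Angular frequency ω = 2π / T = 2π / 2.30×10^5 s = 2.73×10^-5 s⁻¹.
√((Cω)² + λ²) = √((13400)² + 15.13²) = 13400 W/(m²·K).
Amplitude A = F₀ / √((Cω)²+λ²) = 273.0 / 13400 = 0.0204 K.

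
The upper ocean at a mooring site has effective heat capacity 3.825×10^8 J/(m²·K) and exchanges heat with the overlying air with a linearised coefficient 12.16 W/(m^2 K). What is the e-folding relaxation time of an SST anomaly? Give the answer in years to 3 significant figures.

0.997 years

Areal heat capacity C = 3.825×10^8 J/(m²·K) (given).
Relaxation time τ = C / λ = 3.82×10^8 / 12.16 = 3.15×10^7 s.
In years: 3.15×10^7 s / (3.156×10^7 s/year) = 0.997 years.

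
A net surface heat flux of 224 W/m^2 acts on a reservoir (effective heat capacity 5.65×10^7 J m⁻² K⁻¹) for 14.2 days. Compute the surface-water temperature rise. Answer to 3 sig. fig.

4.86 K

Areal heat capacity C = 5.65×10^7 J m⁻² K⁻¹ (given).
Net heat input Q = F Δt = 224 × (14.2 days × 86400 s/day) = 2.75×10^8 J/m².
ΔT = Q / C = 2.75×10^8 / 5.65×10^7 = 4.86 K.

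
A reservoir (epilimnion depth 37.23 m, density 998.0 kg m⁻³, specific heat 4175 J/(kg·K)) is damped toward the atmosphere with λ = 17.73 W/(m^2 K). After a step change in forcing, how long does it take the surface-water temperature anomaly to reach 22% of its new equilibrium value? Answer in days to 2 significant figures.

Areal heat capacity C = ρ c_p D = 998.0 × 4175 × 37.23 = 1.55×10^8 J/(m²·K).
τ = C / λ = 1.55×10^8 / 17.73 = 8.75×10^6 s.
Fraction reached: 1 − e^(−t/τ) = 0.22 ⇒ t = −τ ln(1 − 0.22) = τ × 0.248.
t = 2.17×10^6 s = 25.2 days.

25 days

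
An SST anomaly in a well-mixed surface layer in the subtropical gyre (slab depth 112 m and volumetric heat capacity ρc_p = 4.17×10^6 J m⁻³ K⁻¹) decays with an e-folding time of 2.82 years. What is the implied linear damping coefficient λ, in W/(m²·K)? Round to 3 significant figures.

5.25

Areal heat capacity C = ρc_p × D = 4.17×10^6 × 112 = 4.67×10^8 J m⁻² K⁻¹.
τ = 2.82 years = 8.90×10^7 s.
λ = C / τ = 4.67×10^8 / 8.90×10^7 = 5.25 W/(m²·K).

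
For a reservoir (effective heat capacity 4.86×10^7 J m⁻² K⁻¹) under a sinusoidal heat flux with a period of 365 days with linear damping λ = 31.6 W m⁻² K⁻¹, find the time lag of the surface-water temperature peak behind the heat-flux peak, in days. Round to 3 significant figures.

Areal heat capacity C = 4.86×10^7 J m⁻² K⁻¹ (given).
ω = 2π / 3.15×10^7 s = 1.99×10^-7 s⁻¹.
Phase lag φ = arctan(Cω/λ) = arctan(9.68/31.6) = 0.297 rad.
Time lag = φ / ω = 0.297 / 1.99×10^-7 = 1.49×10^6 s = 17.3 days.

17.3 days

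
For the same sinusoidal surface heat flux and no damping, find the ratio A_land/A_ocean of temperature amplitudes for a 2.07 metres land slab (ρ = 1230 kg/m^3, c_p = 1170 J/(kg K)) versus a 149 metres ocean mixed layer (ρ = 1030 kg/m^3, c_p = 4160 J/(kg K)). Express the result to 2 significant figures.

C_ocean = 1030 × 4160 × 149 = 6.38×10^8 J/(m²·K).
C_land = 1230 × 1170 × 2.07 = 2.98×10^6 J/(m²·K).
Undamped amplitude ∝ 1/C, so A_land/A_ocean = C_ocean/C_land = 214.

210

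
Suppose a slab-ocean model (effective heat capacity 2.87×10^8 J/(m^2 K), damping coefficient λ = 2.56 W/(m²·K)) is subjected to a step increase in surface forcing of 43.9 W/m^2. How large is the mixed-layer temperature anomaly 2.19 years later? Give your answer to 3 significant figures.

7.89 K

Areal heat capacity C = 2.87×10^8 J/(m^2 K) (given).
τ = C / λ = 2.87×10^8 / 2.56 = 1.12×10^8 s.
Equilibrium anomaly ΔT_eq = F / λ = 43.9 / 2.56 = 17.1 K.
t = 2.19 years = 6.91×10^7 s, so t/τ = 0.616.
ΔT(t) = ΔT_eq (1 − e^(−t/τ)) = 17.1 × (1 − e^−0.616) = 7.89 K.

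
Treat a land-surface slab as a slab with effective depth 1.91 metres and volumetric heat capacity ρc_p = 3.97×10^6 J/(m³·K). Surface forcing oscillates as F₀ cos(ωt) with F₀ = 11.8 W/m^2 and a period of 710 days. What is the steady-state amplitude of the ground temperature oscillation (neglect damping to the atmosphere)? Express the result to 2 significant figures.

15 K

Areal heat capacity C = ρc_p × D = 3.97×10^6 × 1.91 = 7.58×10^6 J/(m²·K).
Angular frequency ω = 2π / T = 2π / 6.13×10^7 s = 1.02×10^-7 s⁻¹.
Cω = 7.58×10^6 × 1.02×10^-7 = 0.777 W/(m²·K).
Amplitude A = F₀ / (Cω) = 11.8 / 0.777 = 15.2 K.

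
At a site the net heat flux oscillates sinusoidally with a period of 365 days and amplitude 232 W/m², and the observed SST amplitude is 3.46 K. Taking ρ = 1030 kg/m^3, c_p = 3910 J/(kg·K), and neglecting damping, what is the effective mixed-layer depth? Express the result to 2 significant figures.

84 m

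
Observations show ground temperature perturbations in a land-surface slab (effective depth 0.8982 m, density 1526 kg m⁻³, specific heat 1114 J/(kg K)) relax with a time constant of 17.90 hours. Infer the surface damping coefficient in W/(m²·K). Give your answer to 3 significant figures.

23.7

Areal heat capacity C = ρ c_p D = 1526 × 1114 × 0.8982 = 1.53×10^6 J/(m²·K).
τ = 17.90 hours = 64400 s.
λ = C / τ = 1.53×10^6 / 64400 = 23.7 W/(m²·K).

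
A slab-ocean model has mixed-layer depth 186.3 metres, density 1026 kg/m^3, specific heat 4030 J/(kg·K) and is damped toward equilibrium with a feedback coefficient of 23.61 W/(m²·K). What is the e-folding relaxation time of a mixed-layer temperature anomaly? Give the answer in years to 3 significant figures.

1.03 years

Areal heat capacity C = ρ c_p D = 1026 × 4030 × 186.3 = 7.70×10^8 J/(m^2 K).
Relaxation time τ = C / λ = 7.70×10^8 / 23.61 = 3.26×10^7 s.
In years: 3.26×10^7 s / (3.156×10^7 s/year) = 1.03 years.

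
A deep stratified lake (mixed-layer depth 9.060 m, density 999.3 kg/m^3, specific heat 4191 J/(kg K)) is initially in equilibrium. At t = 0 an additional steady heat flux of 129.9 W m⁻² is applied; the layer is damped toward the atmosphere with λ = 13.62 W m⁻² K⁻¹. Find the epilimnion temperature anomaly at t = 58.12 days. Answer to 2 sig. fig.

8.0 K

Areal heat capacity C = ρ c_p D = 999.3 × 4191 × 9.060 = 3.79×10^7 J m⁻² K⁻¹.
τ = C / λ = 3.79×10^7 / 13.62 = 2.79×10^6 s.
Equilibrium anomaly ΔT_eq = F / λ = 129.9 / 13.62 = 9.54 K.
t = 58.12 days = 5.02×10^6 s, so t/τ = 1.80.
ΔT(t) = ΔT_eq (1 − e^(−t/τ)) = 9.54 × (1 − e^−1.80) = 7.96 K.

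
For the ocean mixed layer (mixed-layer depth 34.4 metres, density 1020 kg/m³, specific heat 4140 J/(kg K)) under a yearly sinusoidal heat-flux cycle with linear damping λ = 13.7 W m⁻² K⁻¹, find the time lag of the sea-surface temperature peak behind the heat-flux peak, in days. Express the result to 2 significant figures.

66 days

Areal heat capacity C = ρ c_p D = 1020 × 4140 × 34.4 = 1.45×10^8 J/(m^2 K).
ω = 2π / 3.15×10^7 s = 1.99×10^-7 s⁻¹.
Phase lag φ = arctan(Cω/λ) = arctan(28.9/13.7) = 1.13 rad.
Time lag = φ / ω = 1.13 / 1.99×10^-7 = 5.67×10^6 s = 65.6 days.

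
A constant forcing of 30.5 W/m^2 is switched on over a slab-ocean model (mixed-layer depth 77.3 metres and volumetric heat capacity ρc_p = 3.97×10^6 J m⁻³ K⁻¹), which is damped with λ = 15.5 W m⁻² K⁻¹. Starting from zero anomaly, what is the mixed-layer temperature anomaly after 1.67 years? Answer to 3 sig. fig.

1.83 K

Areal heat capacity C = ρc_p × D = 3.97×10^6 × 77.3 = 3.07×10^8 J/(m^2 K).
τ = C / λ = 3.07×10^8 / 15.5 = 1.98×10^7 s.
Equilibrium anomaly ΔT_eq = F / λ = 30.5 / 15.5 = 1.97 K.
t = 1.67 years = 5.27×10^7 s, so t/τ = 2.66.
ΔT(t) = ΔT_eq (1 − e^(−t/τ)) = 1.97 × (1 − e^−2.66) = 1.83 K.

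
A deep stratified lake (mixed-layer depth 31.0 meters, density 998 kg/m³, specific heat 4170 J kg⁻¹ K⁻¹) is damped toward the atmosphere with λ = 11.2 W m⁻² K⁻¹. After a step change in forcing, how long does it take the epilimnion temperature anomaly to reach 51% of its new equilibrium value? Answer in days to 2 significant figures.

95 days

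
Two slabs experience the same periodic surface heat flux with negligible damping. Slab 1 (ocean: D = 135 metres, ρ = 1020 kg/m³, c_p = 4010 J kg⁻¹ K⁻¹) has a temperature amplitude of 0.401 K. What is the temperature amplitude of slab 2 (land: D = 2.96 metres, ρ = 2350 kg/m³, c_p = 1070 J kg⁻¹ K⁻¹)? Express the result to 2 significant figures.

C_ocean = 5.52×10^8 J/(m²·K); C_land = 7.44×10^6 J/(m²·K).
A ∝ 1/C ⇒ A_land = A_ocean × C_ocean/C_land = 0.401 × 74.2 = 29.7 K.

30 K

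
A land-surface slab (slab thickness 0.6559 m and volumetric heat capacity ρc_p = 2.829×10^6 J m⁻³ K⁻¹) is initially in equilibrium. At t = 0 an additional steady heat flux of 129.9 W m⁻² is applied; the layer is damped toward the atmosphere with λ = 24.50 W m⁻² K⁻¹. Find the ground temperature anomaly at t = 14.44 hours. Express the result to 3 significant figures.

Areal heat capacity C = ρc_p × D = 2.829×10^6 × 0.6559 = 1.86×10^6 J/(m^2 K).
τ = C / λ = 1.86×10^6 / 24.50 = 75700 s.
Equilibrium anomaly ΔT_eq = F / λ = 129.9 / 24.50 = 5.30 K.
t = 14.44 hours = 52000 s, so t/τ = 0.686.
ΔT(t) = ΔT_eq (1 − e^(−t/τ)) = 5.30 × (1 − e^−0.686) = 2.63 K.

2.63 K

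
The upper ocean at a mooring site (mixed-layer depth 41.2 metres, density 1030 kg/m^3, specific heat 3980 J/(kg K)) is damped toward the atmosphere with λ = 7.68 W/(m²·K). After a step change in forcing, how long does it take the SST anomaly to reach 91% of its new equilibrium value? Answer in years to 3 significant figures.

1.68 years

Areal heat capacity C = ρ c_p D = 1030 × 3980 × 41.2 = 1.69×10^8 J/(m^2 K).
τ = C / λ = 1.69×10^8 / 7.68 = 2.20×10^7 s.
Fraction reached: 1 − e^(−t/τ) = 0.91 ⇒ t = −τ ln(1 − 0.91) = τ × 2.41.
t = 5.30×10^7 s = 1.68 years.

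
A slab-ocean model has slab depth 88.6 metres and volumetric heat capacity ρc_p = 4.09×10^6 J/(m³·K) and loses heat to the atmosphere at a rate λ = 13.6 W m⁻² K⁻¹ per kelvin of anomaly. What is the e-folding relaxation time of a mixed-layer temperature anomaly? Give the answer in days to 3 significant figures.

Areal heat capacity C = ρc_p × D = 4.09×10^6 × 88.6 = 3.62×10^8 J m⁻² K⁻¹.
Relaxation time τ = C / λ = 3.62×10^8 / 13.6 = 2.66×10^7 s.
In days: 2.66×10^7 s / (86400 s/day) = 308 days.

308 days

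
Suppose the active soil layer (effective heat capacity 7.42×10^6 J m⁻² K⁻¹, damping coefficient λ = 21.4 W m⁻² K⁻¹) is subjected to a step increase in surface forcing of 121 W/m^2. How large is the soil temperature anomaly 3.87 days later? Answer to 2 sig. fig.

Areal heat capacity C = 7.42×10^6 J m⁻² K⁻¹ (given).
τ = C / λ = 7.42×10^6 / 21.4 = 3.47×10^5 s.
Equilibrium anomaly ΔT_eq = F / λ = 121 / 21.4 = 5.65 K.
t = 3.87 days = 3.34×10^5 s, so t/τ = 0.964.
ΔT(t) = ΔT_eq (1 − e^(−t/τ)) = 5.65 × (1 − e^−0.964) = 3.50 K.

3.5 K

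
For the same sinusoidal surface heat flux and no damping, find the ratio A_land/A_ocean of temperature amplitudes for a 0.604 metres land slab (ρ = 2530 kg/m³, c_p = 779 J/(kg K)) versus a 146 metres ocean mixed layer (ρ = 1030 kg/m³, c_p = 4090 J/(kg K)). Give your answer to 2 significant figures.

520

C_ocean = 1030 × 4090 × 146 = 6.15×10^8 J/(m²·K).
C_land = 2530 × 779 × 0.604 = 1.19×10^6 J/(m²·K).
Undamped amplitude ∝ 1/C, so A_land/A_ocean = C_ocean/C_land = 517.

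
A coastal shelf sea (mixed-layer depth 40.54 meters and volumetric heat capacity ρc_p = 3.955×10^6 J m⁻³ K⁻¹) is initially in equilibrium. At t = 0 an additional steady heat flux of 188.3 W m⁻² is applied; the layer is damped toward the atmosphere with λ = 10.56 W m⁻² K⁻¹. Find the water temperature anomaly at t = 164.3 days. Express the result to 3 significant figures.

10.8 K

Areal heat capacity C = ρc_p × D = 3.955×10^6 × 40.54 = 1.60×10^8 J/(m^2 K).
τ = C / λ = 1.60×10^8 / 10.56 = 1.52×10^7 s.
Equilibrium anomaly ΔT_eq = F / λ = 188.3 / 10.56 = 17.8 K.
t = 164.3 days = 1.42×10^7 s, so t/τ = 0.935.
ΔT(t) = ΔT_eq (1 − e^(−t/τ)) = 17.8 × (1 − e^−0.935) = 10.8 K.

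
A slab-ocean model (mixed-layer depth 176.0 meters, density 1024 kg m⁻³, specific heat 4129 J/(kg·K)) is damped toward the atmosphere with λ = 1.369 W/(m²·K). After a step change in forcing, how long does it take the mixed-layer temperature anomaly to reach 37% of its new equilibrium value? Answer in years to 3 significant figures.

7.96 years

Areal heat capacity C = ρ c_p D = 1024 × 4129 × 176.0 = 7.44×10^8 J m⁻² K⁻¹.
τ = C / λ = 7.44×10^8 / 1.369 = 5.44×10^8 s.
Fraction reached: 1 − e^(−t/τ) = 0.37 ⇒ t = −τ ln(1 − 0.37) = τ × 0.462.
t = 2.51×10^8 s = 7.96 years.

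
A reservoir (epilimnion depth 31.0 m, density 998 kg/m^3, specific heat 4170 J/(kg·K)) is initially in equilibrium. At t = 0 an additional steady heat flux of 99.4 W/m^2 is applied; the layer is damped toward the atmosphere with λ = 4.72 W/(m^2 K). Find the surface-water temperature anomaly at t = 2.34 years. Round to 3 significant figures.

Areal heat capacity C = ρ c_p D = 998 × 4170 × 31.0 = 1.29×10^8 J/(m²·K).
τ = C / λ = 1.29×10^8 / 4.72 = 2.73×10^7 s.
Equilibrium anomaly ΔT_eq = F / λ = 99.4 / 4.72 = 21.1 K.
t = 2.34 years = 7.38×10^7 s, so t/τ = 2.70.
ΔT(t) = ΔT_eq (1 − e^(−t/τ)) = 21.1 × (1 − e^−2.70) = 19.6 K.

19.6 K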